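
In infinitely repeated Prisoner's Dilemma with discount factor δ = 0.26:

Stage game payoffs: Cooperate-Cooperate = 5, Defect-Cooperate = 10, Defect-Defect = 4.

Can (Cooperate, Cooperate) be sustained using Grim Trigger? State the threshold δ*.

δ* = 0.8333; since δ = 0.26 < 0.8333, cooperation cannot be sustained

Work:
For Grim Trigger:
Cooperate forever: 5/(1-δ)
Defect then punished: 10 + 4·δ/(1-δ)
Need: 5/(1-δ) ≥ 10 + 4·δ/(1-δ)
Solving: δ ≥ (T-R)/(T-P) = (10-5)/(10-4) = 0.8333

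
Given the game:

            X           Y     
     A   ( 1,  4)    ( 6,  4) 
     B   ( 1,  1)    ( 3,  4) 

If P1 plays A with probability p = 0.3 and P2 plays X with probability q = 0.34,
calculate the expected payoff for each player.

E[P1] = 2.914, E[P2] = 3.286

Work:
E[P1] = p·q·π₁(A,X) + p·(1-q)·π₁(A,Y) + (1-p)·q·π₁(B,X) + (1-p)·(1-q)·π₁(B,Y)
= 0.3·0.34·1 + 0.3·0.66·6 + 0.7·0.34·1 + 0.7·0.66·3
= 2.914

E[P2] = 3.286 (similar calculation)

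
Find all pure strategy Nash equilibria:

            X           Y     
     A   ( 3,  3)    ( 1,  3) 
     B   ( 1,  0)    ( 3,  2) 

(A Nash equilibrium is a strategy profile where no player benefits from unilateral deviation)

Nash equilibrium: (A, X), (B, Y)

Work:
Best responses:
  P1 vs X: payoffs [3, 1] → best response A (payoff 3)
  P1 vs Y: payoffs [1, 3] → best response B (payoff 3)
  P2 vs A: payoffs [3, 3] → best response X/Y (payoff 3)
  P2 vs B: payoffs [0, 2] → best response Y (payoff 2)
Mutual best responses: (A,X), (B,Y) → Nash equilibria.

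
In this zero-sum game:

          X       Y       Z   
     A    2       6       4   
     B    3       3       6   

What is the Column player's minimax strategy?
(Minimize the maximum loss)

Column should play X, value = 3

Work:
Column player minimizes Row's maximum payoff:
Column X: max payoff to Row = 3
Column Y: max payoff to Row = 6
Column Z: max payoff to Row = 6
Minimum is 3, achieved by column X.
Minimax strategy: X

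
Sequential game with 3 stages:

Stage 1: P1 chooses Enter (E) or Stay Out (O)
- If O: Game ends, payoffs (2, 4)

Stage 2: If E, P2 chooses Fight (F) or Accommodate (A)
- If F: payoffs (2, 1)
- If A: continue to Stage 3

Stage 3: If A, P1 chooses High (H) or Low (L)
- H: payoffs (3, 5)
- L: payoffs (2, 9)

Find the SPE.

SPE: (E, A, H); Outcome (3, 5)

Work:
Stage 3: P1 chooses H (3 vs 2)
Stage 2: P2: F->1, A->5 (anticipating H). Choose A
Stage 1: P1: O->2, E->3 (anticipating A, H). Choose E
SPE path: E -> A -> H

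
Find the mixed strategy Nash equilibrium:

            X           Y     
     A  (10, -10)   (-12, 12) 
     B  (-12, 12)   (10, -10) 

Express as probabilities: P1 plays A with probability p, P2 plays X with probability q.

p = 0.5, q = 0.5

Work:
Find probabilities that make opponent indifferent:
P2 chooses q to make P1 indifferent between A and B
P1 chooses p to make P2 indifferent between X and Y
Mixed NE: P1 plays (A: 0.5, B: 0.5), P2 plays (X: 0.5, Y: 0.5)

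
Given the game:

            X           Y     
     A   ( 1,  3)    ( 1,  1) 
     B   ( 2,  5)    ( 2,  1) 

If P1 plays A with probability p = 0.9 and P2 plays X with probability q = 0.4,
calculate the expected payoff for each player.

E[P1] = 1.1, E[P2] = 1.88

Work:
E[P1] = p·q·π₁(A,X) + p·(1-q)·π₁(A,Y) + (1-p)·q·π₁(B,X) + (1-p)·(1-q)·π₁(B,Y)
= 0.9·0.4·1 + 0.9·0.6·1 + 0.1·0.4·2 + 0.1·0.6·2
= 1.1

E[P2] = 1.88 (similar calculation)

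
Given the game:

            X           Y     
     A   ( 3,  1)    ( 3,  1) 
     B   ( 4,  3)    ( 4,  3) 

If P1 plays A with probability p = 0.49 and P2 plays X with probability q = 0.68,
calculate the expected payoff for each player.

E[P1] = 3.51, E[P2] = 2.02

Work:
E[P1] = p·q·π₁(A,X) + p·(1-q)·π₁(A,Y) + (1-p)·q·π₁(B,X) + (1-p)·(1-q)·π₁(B,Y)
= 0.49·0.68·3 + 0.49·0.32·3 + 0.51·0.68·4 + 0.51·0.32·4
= 3.51

E[P2] = 2.02 (similar calculation)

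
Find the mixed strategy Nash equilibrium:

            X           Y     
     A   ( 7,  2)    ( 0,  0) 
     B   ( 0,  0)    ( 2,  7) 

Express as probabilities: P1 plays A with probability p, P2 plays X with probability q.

p = 0.7778, q = 0.2222

Work:
Find probabilities that make opponent indifferent:
P2 chooses q to make P1 indifferent between A and B
P1 chooses p to make P2 indifferent between X and Y
Mixed NE: P1 plays (A: 0.7778, B: 0.2222), P2 plays (X: 0.2222, Y: 0.7778)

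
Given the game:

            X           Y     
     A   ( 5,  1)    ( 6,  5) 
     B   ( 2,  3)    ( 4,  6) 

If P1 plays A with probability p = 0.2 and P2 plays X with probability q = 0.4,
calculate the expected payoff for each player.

E[P1] = 3.68, E[P2] = 4.52

Work:
E[P1] = p·q·π₁(A,X) + p·(1-q)·π₁(A,Y) + (1-p)·q·π₁(B,X) + (1-p)·(1-q)·π₁(B,Y)
= 0.2·0.4·5 + 0.2·0.6·6 + 0.8·0.4·2 + 0.8·0.6·4
= 3.68

E[P2] = 4.52 (similar calculation)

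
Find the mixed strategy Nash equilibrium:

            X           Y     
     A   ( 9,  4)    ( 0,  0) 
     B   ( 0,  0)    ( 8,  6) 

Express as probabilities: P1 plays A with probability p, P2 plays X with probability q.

p = 0.6, q = 0.4706

Work:
Find probabilities that make opponent indifferent:
P2 chooses q to make P1 indifferent between A and B
P1 chooses p to make P2 indifferent between X and Y
Mixed NE: P1 plays (A: 0.6, B: 0.4), P2 plays (X: 0.4706, Y: 0.5294)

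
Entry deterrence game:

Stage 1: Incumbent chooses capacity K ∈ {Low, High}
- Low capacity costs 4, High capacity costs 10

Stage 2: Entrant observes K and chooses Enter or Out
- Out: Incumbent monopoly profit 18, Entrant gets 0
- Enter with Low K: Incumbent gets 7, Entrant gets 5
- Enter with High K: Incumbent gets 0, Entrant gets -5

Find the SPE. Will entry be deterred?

SPE: (High, Enter|Low, Out|High); Entry deterred. Incumbent net profit = 8

Work:
After Low K: Entrant enters (5 > 0)
After High K: Entrant stays out (-5 < 0)
Incumbent: Low → 7−4=3, High → 18−10=8
Incumbent chooses High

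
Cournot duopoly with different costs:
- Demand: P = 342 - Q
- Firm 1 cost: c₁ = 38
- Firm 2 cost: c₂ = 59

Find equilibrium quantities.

q₁* = 108.33, q₂* = 87.33

Work:
Reaction: q₁ = (342 - 38 - q₂)/2
Reaction: q₂ = (342 - 59 - q₁)/2
Solve simultaneously:
q₁* = (342 - 2×38 + 59)/3 = 108.33
q₂* = (342 - 2×59 + 38)/3 = 87.33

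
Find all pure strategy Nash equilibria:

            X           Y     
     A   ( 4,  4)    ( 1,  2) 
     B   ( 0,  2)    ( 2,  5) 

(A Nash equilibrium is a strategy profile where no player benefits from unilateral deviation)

Nash equilibrium: (A, X), (B, Y)

Work:
Best responses:
  P1 vs X: payoffs [4, 0] → best response A (payoff 4)
  P1 vs Y: payoffs [1, 2] → best response B (payoff 2)
  P2 vs A: payoffs [4, 2] → best response X (payoff 4)
  P2 vs B: payoffs [2, 5] → best response Y (payoff 5)
Mutual best responses: (A,X), (B,Y) → Nash equilibria.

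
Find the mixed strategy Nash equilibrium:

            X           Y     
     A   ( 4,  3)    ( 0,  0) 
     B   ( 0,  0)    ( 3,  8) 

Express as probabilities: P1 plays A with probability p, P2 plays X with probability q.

p = 0.7273, q = 0.4286

Work:
Find probabilities that make opponent indifferent:
P2 chooses q to make P1 indifferent between A and B
P1 chooses p to make P2 indifferent between X and Y
Mixed NE: P1 plays (A: 0.7273, B: 0.2727), P2 plays (X: 0.4286, Y: 0.5714)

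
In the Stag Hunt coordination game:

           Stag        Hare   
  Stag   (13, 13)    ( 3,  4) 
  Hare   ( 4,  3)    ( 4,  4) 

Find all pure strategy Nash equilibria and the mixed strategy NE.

Pure NE: (Stag, Stag) and (Hare, Hare); Mixed NE: p = 0.1, q = 0.1

Work:
Check pure NE:
(Stag, Stag): (13, 13) - no unilateral deviation beneficial
(Hare, Hare): (4, 4) - no unilateral deviation beneficial
Mixed NE: P1 plays Stag with p = 0.1, P2 plays Stag with q = 0.1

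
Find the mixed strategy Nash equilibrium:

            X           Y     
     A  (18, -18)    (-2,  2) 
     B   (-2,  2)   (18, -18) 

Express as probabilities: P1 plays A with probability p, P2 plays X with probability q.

p = 0.5, q = 0.5

Work:
Find probabilities that make opponent indifferent:
P2 chooses q to make P1 indifferent between A and B
P1 chooses p to make P2 indifferent between X and Y
Mixed NE: P1 plays (A: 0.5, B: 0.5), P2 plays (X: 0.5, Y: 0.5)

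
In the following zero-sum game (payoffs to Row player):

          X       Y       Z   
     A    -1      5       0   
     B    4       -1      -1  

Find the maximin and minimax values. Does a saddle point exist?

Maximin = -1, Minimax = 0, Saddle: False

Work:
Row minimums: [-1, -1] → maximin = -1
Column maximums: [4, 5, 0] → minimax = 0
No saddle point (maximin ≠ minimax). Mixed strategy needed.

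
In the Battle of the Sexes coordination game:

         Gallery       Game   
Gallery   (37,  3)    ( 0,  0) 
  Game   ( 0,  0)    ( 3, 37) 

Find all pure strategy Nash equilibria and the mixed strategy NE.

Pure NE: (Gallery, Gallery) and (Game, Game); Mixed NE: p = 0.925, q = 0.075

Work:
Check pure NE:
(Gallery, Gallery): (37, 3) - no unilateral deviation beneficial
(Game, Game): (3, 37) - no unilateral deviation beneficial
Mixed NE: P1 plays Gallery with p = 0.925, P2 plays Gallery with q = 0.075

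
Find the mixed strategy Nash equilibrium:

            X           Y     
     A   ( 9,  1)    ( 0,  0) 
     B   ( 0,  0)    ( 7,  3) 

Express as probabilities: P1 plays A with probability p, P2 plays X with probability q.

p = 0.75, q = 0.4375

Work:
Find probabilities that make opponent indifferent:
P2 chooses q to make P1 indifferent between A and B
P1 chooses p to make P2 indifferent between X and Y
Mixed NE: P1 plays (A: 0.75, B: 0.25), P2 plays (X: 0.4375, Y: 0.5625)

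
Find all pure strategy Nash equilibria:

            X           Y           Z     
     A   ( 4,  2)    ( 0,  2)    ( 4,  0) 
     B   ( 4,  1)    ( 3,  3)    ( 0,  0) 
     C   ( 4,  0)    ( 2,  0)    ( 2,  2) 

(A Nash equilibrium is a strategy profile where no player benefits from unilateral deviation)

Nash equilibrium: (A, X), (B, Y)

Work:
Best responses:
  P1 vs X: payoffs [4, 4, 4] → best response A/B/C (payoff 4)
  P1 vs Y: payoffs [0, 3, 2] → best response B (payoff 3)
  P1 vs Z: payoffs [4, 0, 2] → best response A (payoff 4)
  P2 vs A: payoffs [2, 2, 0] → best response X/Y (payoff 2)
  P2 vs B: payoffs [1, 3, 0] → best response Y (payoff 3)
  P2 vs C: payoffs [0, 0, 2] → best response Z (payoff 2)
Mutual best responses: (A,X), (B,Y) → Nash equilibria.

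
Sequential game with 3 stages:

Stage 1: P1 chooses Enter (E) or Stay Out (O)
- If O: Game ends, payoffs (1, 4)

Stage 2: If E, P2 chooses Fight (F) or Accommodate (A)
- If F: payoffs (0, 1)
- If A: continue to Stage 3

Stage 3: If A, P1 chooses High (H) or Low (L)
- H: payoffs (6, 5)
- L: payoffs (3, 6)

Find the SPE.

SPE: (E, A, H); Outcome (6, 5)

Work:
Stage 3: P1 chooses H (6 vs 3)
Stage 2: P2: F->1, A->5 (anticipating H). Choose A
Stage 1: P1: O->1, E->6 (anticipating A, H). Choose E
SPE path: E -> A -> H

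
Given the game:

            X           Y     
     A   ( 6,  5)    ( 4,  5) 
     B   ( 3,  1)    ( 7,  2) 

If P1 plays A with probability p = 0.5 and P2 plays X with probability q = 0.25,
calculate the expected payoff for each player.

E[P1] = 5.25, E[P2] = 3.375

Work:
E[P1] = p·q·π₁(A,X) + p·(1-q)·π₁(A,Y) + (1-p)·q·π₁(B,X) + (1-p)·(1-q)·π₁(B,Y)
= 0.5·0.25·6 + 0.5·0.75·4 + 0.5·0.25·3 + 0.5·0.75·7
= 5.25

E[P2] = 3.375 (similar calculation)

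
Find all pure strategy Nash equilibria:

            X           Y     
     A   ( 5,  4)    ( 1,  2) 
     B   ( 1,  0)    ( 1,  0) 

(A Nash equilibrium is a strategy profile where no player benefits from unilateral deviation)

Nash equilibrium: (A, X), (B, Y)

Work:
Best responses:
  P1 vs X: payoffs [5, 1] → best response A (payoff 5)
  P1 vs Y: payoffs [1, 1] → best response A/B (payoff 1)
  P2 vs A: payoffs [4, 2] → best response X (payoff 4)
  P2 vs B: payoffs [0, 0] → best response X/Y (payoff 0)
Mutual best responses: (A,X), (B,Y) → Nash equilibria.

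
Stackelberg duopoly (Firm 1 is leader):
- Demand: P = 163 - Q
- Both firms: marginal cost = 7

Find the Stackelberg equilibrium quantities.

q₁* (leader) = 78.0, q₂* (follower) = 39.0

Work:
Follower's reaction: q₂ = (a - c - q₁)/2
Leader substitutes: π₁ = q₁·(a - q₁ - (a-c-q₁)/2 - c)
FOC: q₁* = (163 - 7)/2 = 78.00
Then: q₂* = (163 - 7 - 78.0)/2 = 39.00
Leader has first-mover advantage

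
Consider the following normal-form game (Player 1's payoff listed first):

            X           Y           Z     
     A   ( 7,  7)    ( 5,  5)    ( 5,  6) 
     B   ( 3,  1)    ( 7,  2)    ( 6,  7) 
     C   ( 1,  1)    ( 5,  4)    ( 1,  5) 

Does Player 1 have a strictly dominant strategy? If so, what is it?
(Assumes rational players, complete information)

No strictly dominant strategy exists for Player 1

Work:
A strategy strictly dominates another if it gives a strictly higher payoff against every opponent action. Compare each pair of P1's strategies column-by-column:
  A vs B: [7 vs 3, 5 vs 7, 5 vs 6] → A does not strictly dominate B (column Y: 5 ≤ 7)
  A vs C: [7 vs 1, 5 vs 5, 5 vs 1] → A does not strictly dominate C (column Y: 5 ≤ 5)
  B vs A: [3 vs 7, 7 vs 5, 6 vs 5] → B does not strictly dominate A (column X: 3 ≤ 7)
  B vs C: [3 vs 1, 7 vs 5, 6 vs 1] → B strictly dominates C
  C vs A: [1 vs 7, 5 vs 5, 1 vs 5] → C does not strictly dominate A (column X: 1 ≤ 7)
  C vs B: [1 vs 3, 5 vs 7, 1 vs 6] → C does not strictly dominate B (column X: 1 ≤ 3)
No single strategy strictly dominates all others → no strictly dominant strategy.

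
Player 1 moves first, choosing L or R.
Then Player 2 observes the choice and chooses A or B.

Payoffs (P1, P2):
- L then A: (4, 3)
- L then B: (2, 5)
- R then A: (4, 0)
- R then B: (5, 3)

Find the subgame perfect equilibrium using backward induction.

P1 plays R, P2 plays B after L and B after R; Payoff (5, 3)

Work:
Backward induction:
After L: P2 chooses B → P1 gets 2
After R: P2 chooses B → P1 gets 5
P1 chooses R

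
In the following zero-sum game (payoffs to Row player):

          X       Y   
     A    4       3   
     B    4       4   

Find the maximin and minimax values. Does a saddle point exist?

Maximin = 4, Minimax = 4, Saddle: True

Work:
Row minimums: [3, 4] → maximin = 4
Column maximums: [4, 4] → minimax = 4
Saddle point exists! Game value = 4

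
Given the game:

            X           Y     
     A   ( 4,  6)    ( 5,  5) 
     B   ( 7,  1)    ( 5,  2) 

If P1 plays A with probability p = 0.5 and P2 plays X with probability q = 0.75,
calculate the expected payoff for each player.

E[P1] = 5.375, E[P2] = 3.5

Work:
E[P1] = p·q·π₁(A,X) + p·(1-q)·π₁(A,Y) + (1-p)·q·π₁(B,X) + (1-p)·(1-q)·π₁(B,Y)
= 0.5·0.75·4 + 0.5·0.25·5 + 0.5·0.75·7 + 0.5·0.25·5
= 5.375

E[P2] = 3.5 (similar calculation)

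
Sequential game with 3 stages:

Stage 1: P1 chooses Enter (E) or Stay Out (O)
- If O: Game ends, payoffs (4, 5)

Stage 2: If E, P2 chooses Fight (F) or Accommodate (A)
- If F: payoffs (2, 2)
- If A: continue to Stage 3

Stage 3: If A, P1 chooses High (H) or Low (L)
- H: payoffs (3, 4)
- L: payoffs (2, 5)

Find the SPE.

SPE: (O, A, H); Outcome (4, 5)

Work:
Stage 3: P1 chooses H (3 vs 2)
Stage 2: P2: F->2, A->4 (anticipating H). Choose A
Stage 1: P1: O->4, E->3 (anticipating A, H). Choose O
SPE path: O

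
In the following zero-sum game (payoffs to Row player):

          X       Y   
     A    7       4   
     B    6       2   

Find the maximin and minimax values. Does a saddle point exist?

Maximin = 4, Minimax = 4, Saddle: True

Work:
Row minimums: [4, 2] → maximin = 4
Column maximums: [7, 4] → minimax = 4
Saddle point exists! Game value = 4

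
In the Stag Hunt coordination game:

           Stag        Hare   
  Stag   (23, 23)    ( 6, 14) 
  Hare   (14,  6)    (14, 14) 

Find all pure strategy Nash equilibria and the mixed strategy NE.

Pure NE: (Stag, Stag) and (Hare, Hare); Mixed NE: p = 0.4706, q = 0.4706

Work:
Check pure NE:
(Stag, Stag): (23, 23) - no unilateral deviation beneficial
(Hare, Hare): (14, 14) - no unilateral deviation beneficial
Mixed NE: P1 plays Stag with p = 0.4706, P2 plays Stag with q = 0.4706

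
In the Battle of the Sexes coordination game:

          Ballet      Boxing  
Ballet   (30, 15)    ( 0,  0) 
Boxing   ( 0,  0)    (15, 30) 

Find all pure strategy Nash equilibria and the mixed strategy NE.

Pure NE: (Ballet, Ballet) and (Boxing, Boxing); Mixed NE: p = 0.6667, q = 0.3333

Work:
Check pure NE:
(Ballet, Ballet): (30, 15) - no unilateral deviation beneficial
(Boxing, Boxing): (15, 30) - no unilateral deviation beneficial
Mixed NE: P1 plays Ballet with p = 0.6667, P2 plays Ballet with q = 0.3333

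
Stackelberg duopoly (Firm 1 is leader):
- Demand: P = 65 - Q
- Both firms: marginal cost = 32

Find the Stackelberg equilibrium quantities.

q₁* (leader) = 16.5, q₂* (follower) = 8.25

Work:
Follower's reaction: q₂ = (a - c - q₁)/2
Leader substitutes: π₁ = q₁·(a - q₁ - (a-c-q₁)/2 - c)
FOC: q₁* = (65 - 32)/2 = 16.50
Then: q₂* = (65 - 32 - 16.5)/2 = 8.25
Leader has first-mover advantage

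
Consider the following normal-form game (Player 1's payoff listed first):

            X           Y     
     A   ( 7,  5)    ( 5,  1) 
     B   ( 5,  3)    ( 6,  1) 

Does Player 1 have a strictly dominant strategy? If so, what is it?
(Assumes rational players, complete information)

No strictly dominant strategy exists for Player 1

Work:
A strategy strictly dominates another if it gives a strictly higher payoff against every opponent action. Compare each pair of P1's strategies column-by-column:
  A vs B: [7 vs 5, 5 vs 6] → A does not strictly dominate B (column Y: 5 ≤ 6)
  B vs A: [5 vs 7, 6 vs 5] → B does not strictly dominate A (column X: 5 ≤ 7)
No single strategy strictly dominates all others → no strictly dominant strategy.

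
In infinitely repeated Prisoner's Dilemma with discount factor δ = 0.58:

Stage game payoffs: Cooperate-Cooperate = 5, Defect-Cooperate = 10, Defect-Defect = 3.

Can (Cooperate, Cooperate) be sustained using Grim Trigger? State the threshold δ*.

δ* = 0.7143; since δ = 0.58 < 0.7143, cooperation cannot be sustained

Work:
For Grim Trigger:
Cooperate forever: 5/(1-δ)
Defect then punished: 10 + 3·δ/(1-δ)
Need: 5/(1-δ) ≥ 10 + 3·δ/(1-δ)
Solving: δ ≥ (T-R)/(T-P) = (10-5)/(10-3) = 0.7143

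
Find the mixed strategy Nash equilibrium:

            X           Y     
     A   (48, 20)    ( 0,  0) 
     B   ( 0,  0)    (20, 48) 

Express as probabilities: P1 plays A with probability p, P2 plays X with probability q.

p = 0.7059, q = 0.2941

Work:
Find probabilities that make opponent indifferent:
P2 chooses q to make P1 indifferent between A and B
P1 chooses p to make P2 indifferent between X and Y
Mixed NE: P1 plays (A: 0.7059, B: 0.2941), P2 plays (X: 0.2941, Y: 0.7059)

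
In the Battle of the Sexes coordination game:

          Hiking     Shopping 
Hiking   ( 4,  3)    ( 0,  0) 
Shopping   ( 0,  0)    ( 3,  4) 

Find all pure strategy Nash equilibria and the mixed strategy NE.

Pure NE: (Hiking, Hiking) and (Shopping, Shopping); Mixed NE: p = 0.5714, q = 0.4286

Work:
Check pure NE:
(Hiking, Hiking): (4, 3) - no unilateral deviation beneficial
(Shopping, Shopping): (3, 4) - no unilateral deviation beneficial
Mixed NE: P1 plays Hiking with p = 0.5714, P2 plays Hiking with q = 0.4286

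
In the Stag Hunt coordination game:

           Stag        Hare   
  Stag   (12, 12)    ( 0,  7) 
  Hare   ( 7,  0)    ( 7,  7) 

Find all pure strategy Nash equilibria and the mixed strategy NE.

Pure NE: (Stag, Stag) and (Hare, Hare); Mixed NE: p = 0.5833, q = 0.5833

Work:
Check pure NE:
(Stag, Stag): (12, 12) - no unilateral deviation beneficial
(Hare, Hare): (7, 7) - no unilateral deviation beneficial
Mixed NE: P1 plays Stag with p = 0.5833, P2 plays Stag with q = 0.5833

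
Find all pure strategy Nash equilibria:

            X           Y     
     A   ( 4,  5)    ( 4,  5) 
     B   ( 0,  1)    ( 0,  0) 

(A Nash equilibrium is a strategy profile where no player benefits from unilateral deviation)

Nash equilibrium: (A, X), (A, Y)

Work:
Best responses:
  P1 vs X: payoffs [4, 0] → best response A (payoff 4)
  P1 vs Y: payoffs [4, 0] → best response A (payoff 4)
  P2 vs A: payoffs [5, 5] → best response X/Y (payoff 5)
  P2 vs B: payoffs [1, 0] → best response X (payoff 1)
Mutual best responses: (A,X), (A,Y) → Nash equilibria.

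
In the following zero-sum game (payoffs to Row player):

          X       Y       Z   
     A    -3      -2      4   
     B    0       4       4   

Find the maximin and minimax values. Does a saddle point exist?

Maximin = 0, Minimax = 0, Saddle: True

Work:
Row minimums: [-3, 0] → maximin = 0
Column maximums: [0, 4, 4] → minimax = 0
Saddle point exists! Game value = 0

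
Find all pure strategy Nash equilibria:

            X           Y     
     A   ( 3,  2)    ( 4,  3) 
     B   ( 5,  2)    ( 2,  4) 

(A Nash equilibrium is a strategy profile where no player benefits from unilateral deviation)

Nash equilibrium: (A, Y)

Work:
Best responses:
  P1 vs X: payoffs [3, 5] → best response B (payoff 5)
  P1 vs Y: payoffs [4, 2] → best response A (payoff 4)
  P2 vs A: payoffs [2, 3] → best response Y (payoff 3)
  P2 vs B: payoffs [2, 4] → best response Y (payoff 4)
Mutual best responses: (A,Y) → Nash equilibria.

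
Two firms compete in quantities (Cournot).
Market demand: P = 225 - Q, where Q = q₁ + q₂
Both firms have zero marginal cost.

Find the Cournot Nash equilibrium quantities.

q₁* = q₂* = 75.0; P* = 75.0

Work:
Profit: π_i = P·q_i = (a - q_i - q_j)·q_i
FOC: ∂π_i/∂q_i = a - 2q_i - q_j = 0
Reaction function: q_i = (225 - q_j)/2
Symmetry: q* = 225/3 = 75.0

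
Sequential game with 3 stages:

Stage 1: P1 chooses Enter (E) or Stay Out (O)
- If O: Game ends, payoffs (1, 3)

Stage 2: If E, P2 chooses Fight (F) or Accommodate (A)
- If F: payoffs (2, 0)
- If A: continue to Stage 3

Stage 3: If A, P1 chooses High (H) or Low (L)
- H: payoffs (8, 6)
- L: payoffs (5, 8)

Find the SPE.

SPE: (E, A, H); Outcome (8, 6)

Work:
Stage 3: P1 chooses H (8 vs 5)
Stage 2: P2: F->0, A->6 (anticipating H). Choose A
Stage 1: P1: O->1, E->8 (anticipating A, H). Choose E
SPE path: E -> A -> H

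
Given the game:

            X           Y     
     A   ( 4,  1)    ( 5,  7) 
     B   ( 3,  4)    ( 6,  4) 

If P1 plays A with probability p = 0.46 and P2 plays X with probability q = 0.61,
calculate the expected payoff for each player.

E[P1] = 4.2712, E[P2] = 3.6964

Work:
E[P1] = p·q·π₁(A,X) + p·(1-q)·π₁(A,Y) + (1-p)·q·π₁(B,X) + (1-p)·(1-q)·π₁(B,Y)
= 0.46·0.61·4 + 0.46·0.39·5 + 0.54·0.61·3 + 0.54·0.39·6
= 4.2712

E[P2] = 3.6964 (similar calculation)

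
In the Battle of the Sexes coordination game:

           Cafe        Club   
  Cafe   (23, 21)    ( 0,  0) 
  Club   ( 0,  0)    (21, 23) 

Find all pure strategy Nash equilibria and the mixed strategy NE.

Pure NE: (Cafe, Cafe) and (Club, Club); Mixed NE: p = 0.5227, q = 0.4773

Work:
Check pure NE:
(Cafe, Cafe): (23, 21) - no unilateral deviation beneficial
(Club, Club): (21, 23) - no unilateral deviation beneficial
Mixed NE: P1 plays Cafe with p = 0.5227, P2 plays Cafe with q = 0.4773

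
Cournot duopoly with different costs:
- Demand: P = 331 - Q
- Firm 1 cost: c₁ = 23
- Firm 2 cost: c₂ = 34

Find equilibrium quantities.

q₁* = 106.33, q₂* = 95.33

Work:
Reaction: q₁ = (331 - 23 - q₂)/2
Reaction: q₂ = (331 - 34 - q₁)/2
Solve simultaneously:
q₁* = (331 - 2×23 + 34)/3 = 106.33
q₂* = (331 - 2×34 + 23)/3 = 95.33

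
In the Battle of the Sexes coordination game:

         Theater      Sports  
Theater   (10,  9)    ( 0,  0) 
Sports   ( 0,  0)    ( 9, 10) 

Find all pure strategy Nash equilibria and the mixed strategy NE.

Pure NE: (Theater, Theater) and (Sports, Sports); Mixed NE: p = 0.5263, q = 0.4737

Work:
Check pure NE:
(Theater, Theater): (10, 9) - no unilateral deviation beneficial
(Sports, Sports): (9, 10) - no unilateral deviation beneficial
Mixed NE: P1 plays Theater with p = 0.5263, P2 plays Theater with q = 0.4737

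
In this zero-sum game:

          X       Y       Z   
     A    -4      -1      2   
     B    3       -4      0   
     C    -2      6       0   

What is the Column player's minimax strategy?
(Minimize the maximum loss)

Column should play Z, value = 2

Work:
Column player minimizes Row's maximum payoff:
Column X: max payoff to Row = 3
Column Y: max payoff to Row = 6
Column Z: max payoff to Row = 2
Minimum is 2, achieved by column Z.
Minimax strategy: Z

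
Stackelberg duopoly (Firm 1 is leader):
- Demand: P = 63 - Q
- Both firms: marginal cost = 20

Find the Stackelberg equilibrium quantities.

q₁* (leader) = 21.5, q₂* (follower) = 10.75

Work:
Follower's reaction: q₂ = (a - c - q₁)/2
Leader substitutes: π₁ = q₁·(a - q₁ - (a-c-q₁)/2 - c)
FOC: q₁* = (63 - 20)/2 = 21.50
Then: q₂* = (63 - 20 - 21.5)/2 = 10.75
Leader has first-mover advantage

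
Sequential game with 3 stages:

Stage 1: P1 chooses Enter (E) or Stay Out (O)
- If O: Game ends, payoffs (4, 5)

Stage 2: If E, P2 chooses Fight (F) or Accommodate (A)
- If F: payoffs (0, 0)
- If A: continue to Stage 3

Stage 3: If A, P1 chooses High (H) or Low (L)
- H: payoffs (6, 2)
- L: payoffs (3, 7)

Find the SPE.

SPE: (E, A, H); Outcome (6, 2)

Work:
Stage 3: P1 chooses H (6 vs 3)
Stage 2: P2: F->0, A->2 (anticipating H). Choose A
Stage 1: P1: O->4, E->6 (anticipating A, H). Choose E
SPE path: E -> A -> H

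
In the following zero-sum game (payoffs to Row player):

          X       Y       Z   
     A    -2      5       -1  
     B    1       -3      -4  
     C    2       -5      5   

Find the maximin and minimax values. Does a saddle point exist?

Maximin = -2, Minimax = 2, Saddle: False

Work:
Row minimums: [-2, -4, -5] → maximin = -2
Column maximums: [2, 5, 5] → minimax = 2
No saddle point (maximin ≠ minimax). Mixed strategy needed.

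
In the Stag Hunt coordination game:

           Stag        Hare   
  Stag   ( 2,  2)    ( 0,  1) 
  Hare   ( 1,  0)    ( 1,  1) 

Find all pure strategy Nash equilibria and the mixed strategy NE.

Pure NE: (Stag, Stag) and (Hare, Hare); Mixed NE: p = 0.5, q = 0.5

Work:
Check pure NE:
(Stag, Stag): (2, 2) - no unilateral deviation beneficial
(Hare, Hare): (1, 1) - no unilateral deviation beneficial
Mixed NE: P1 plays Stag with p = 0.5, P2 plays Stag with q = 0.5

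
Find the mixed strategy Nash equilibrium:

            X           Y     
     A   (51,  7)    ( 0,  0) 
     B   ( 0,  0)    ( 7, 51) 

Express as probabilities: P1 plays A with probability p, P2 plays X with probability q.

p = 0.8793, q = 0.1207

Work:
Find probabilities that make opponent indifferent:
P2 chooses q to make P1 indifferent between A and B
P1 chooses p to make P2 indifferent between X and Y
Mixed NE: P1 plays (A: 0.8793, B: 0.1207), P2 plays (X: 0.1207, Y: 0.8793)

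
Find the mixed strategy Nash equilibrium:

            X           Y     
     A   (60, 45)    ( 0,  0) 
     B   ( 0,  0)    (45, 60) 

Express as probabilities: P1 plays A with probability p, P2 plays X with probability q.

p = 0.5714, q = 0.4286

Work:
Find probabilities that make opponent indifferent:
P2 chooses q to make P1 indifferent between A and B
P1 chooses p to make P2 indifferent between X and Y
Mixed NE: P1 plays (A: 0.5714, B: 0.4286), P2 plays (X: 0.4286, Y: 0.5714)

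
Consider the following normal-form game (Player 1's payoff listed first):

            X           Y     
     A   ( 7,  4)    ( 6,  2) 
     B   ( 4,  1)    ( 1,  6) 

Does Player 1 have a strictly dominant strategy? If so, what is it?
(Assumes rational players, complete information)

Yes, Player 1's strictly dominant strategy is A

Work:
A strategy strictly dominates another if it gives a strictly higher payoff against every opponent action. Compare each pair of P1's strategies column-by-column:
  A vs B: [7 vs 4, 6 vs 1] → A strictly dominates B
  B vs A: [4 vs 7, 1 vs 6] → B does not strictly dominate A (column X: 4 ≤ 7)
A strictly dominates every other strategy → strictly dominant.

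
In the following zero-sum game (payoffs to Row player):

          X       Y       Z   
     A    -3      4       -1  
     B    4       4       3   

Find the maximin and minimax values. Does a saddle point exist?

Maximin = 3, Minimax = 3, Saddle: True

Work:
Row minimums: [-3, 3] → maximin = 3
Column maximums: [4, 4, 3] → minimax = 3
Saddle point exists! Game value = 3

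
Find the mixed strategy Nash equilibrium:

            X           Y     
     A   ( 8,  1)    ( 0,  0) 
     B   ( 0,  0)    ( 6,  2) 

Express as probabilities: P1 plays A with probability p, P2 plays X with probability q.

p = 0.6667, q = 0.4286

Work:
Find probabilities that make opponent indifferent:
P2 chooses q to make P1 indifferent between A and B
P1 chooses p to make P2 indifferent between X and Y
Mixed NE: P1 plays (A: 0.6667, B: 0.3333), P2 plays (X: 0.4286, Y: 0.5714)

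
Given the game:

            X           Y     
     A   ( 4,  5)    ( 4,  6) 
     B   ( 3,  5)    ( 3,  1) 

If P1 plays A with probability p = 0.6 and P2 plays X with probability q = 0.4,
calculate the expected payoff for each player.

E[P1] = 3.6, E[P2] = 4.4

Work:
E[P1] = p·q·π₁(A,X) + p·(1-q)·π₁(A,Y) + (1-p)·q·π₁(B,X) + (1-p)·(1-q)·π₁(B,Y)
= 0.6·0.4·4 + 0.6·0.6·4 + 0.4·0.4·3 + 0.4·0.6·3
= 3.6

E[P2] = 4.4 (similar calculation)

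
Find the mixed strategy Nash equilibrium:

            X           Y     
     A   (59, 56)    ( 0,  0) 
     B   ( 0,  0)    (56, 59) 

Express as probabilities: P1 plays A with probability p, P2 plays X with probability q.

p = 0.513, q = 0.487

Work:
Find probabilities that make opponent indifferent:
P2 chooses q to make P1 indifferent between A and B
P1 chooses p to make P2 indifferent between X and Y
Mixed NE: P1 plays (A: 0.513, B: 0.487), P2 plays (X: 0.487, Y: 0.513)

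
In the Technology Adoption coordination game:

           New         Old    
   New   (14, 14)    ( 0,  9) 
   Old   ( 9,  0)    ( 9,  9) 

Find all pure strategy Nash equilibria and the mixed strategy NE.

Pure NE: (New, New) and (Old, Old); Mixed NE: p = 0.6429, q = 0.6429

Work:
Check pure NE:
(New, New): (14, 14) - no unilateral deviation beneficial
(Old, Old): (9, 9) - no unilateral deviation beneficial
Mixed NE: P1 plays New with p = 0.6429, P2 plays New with q = 0.6429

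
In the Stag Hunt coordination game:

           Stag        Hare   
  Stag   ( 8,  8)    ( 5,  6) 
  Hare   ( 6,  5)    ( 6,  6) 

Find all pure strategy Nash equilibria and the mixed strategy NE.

Pure NE: (Stag, Stag) and (Hare, Hare); Mixed NE: p = 0.3333, q = 0.3333

Work:
Check pure NE:
(Stag, Stag): (8, 8) - no unilateral deviation beneficial
(Hare, Hare): (6, 6) - no unilateral deviation beneficial
Mixed NE: P1 plays Stag with p = 0.3333, P2 plays Stag with q = 0.3333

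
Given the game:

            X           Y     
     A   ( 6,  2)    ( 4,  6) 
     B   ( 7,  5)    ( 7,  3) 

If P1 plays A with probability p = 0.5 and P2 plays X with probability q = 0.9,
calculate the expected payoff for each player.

E[P1] = 6.4, E[P2] = 3.6

Work:
E[P1] = p·q·π₁(A,X) + p·(1-q)·π₁(A,Y) + (1-p)·q·π₁(B,X) + (1-p)·(1-q)·π₁(B,Y)
= 0.5·0.9·6 + 0.5·0.1·4 + 0.5·0.9·7 + 0.5·0.1·7
= 6.4

E[P2] = 3.6 (similar calculation)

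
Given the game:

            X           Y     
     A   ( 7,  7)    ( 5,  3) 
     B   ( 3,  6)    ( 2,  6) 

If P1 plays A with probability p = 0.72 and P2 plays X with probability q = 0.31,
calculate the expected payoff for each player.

E[P1] = 4.6932, E[P2] = 4.7328

Work:
E[P1] = p·q·π₁(A,X) + p·(1-q)·π₁(A,Y) + (1-p)·q·π₁(B,X) + (1-p)·(1-q)·π₁(B,Y)
= 0.72·0.31·7 + 0.72·0.69·5 + 0.28·0.31·3 + 0.28·0.69·2
= 4.6932

E[P2] = 4.7328 (similar calculation)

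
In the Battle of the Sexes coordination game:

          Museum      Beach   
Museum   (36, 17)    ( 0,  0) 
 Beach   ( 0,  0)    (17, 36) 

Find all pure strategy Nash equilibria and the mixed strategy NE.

Pure NE: (Museum, Museum) and (Beach, Beach); Mixed NE: p = 0.6792, q = 0.3208

Work:
Check pure NE:
(Museum, Museum): (36, 17) - no unilateral deviation beneficial
(Beach, Beach): (17, 36) - no unilateral deviation beneficial
Mixed NE: P1 plays Museum with p = 0.6792, P2 plays Museum with q = 0.3208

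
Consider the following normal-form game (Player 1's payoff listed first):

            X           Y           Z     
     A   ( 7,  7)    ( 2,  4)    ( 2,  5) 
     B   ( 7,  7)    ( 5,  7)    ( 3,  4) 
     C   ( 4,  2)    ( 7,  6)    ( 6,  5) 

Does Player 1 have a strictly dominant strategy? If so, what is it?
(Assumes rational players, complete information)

No strictly dominant strategy exists for Player 1

Work:
A strategy strictly dominates another if it gives a strictly higher payoff against every opponent action. Compare each pair of P1's strategies column-by-column:
  A vs B: [7 vs 7, 2 vs 5, 2 vs 3] → A does not strictly dominate B (column X: 7 ≤ 7)
  A vs C: [7 vs 4, 2 vs 7, 2 vs 6] → A does not strictly dominate C (column Y: 2 ≤ 7)
  B vs A: [7 vs 7, 5 vs 2, 3 vs 2] → B does not strictly dominate A (column X: 7 ≤ 7)
  B vs C: [7 vs 4, 5 vs 7, 3 vs 6] → B does not strictly dominate C (column Y: 5 ≤ 7)
  C vs A: [4 vs 7, 7 vs 2, 6 vs 2] → C does not strictly dominate A (column X: 4 ≤ 7)
  C vs B: [4 vs 7, 7 vs 5, 6 vs 3] → C does not strictly dominate B (column X: 4 ≤ 7)
No single strategy strictly dominates all others → no strictly dominant strategy.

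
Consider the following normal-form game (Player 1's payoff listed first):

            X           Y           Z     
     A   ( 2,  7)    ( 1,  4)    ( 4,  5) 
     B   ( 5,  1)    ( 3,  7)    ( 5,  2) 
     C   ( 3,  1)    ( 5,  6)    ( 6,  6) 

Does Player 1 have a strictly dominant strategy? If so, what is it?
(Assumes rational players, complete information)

No strictly dominant strategy exists for Player 1

Work:
A strategy strictly dominates another if it gives a strictly higher payoff against every opponent action. Compare each pair of P1's strategies column-by-column:
  A vs B: [2 vs 5, 1 vs 3, 4 vs 5] → A does not strictly dominate B (column X: 2 ≤ 5)
  A vs C: [2 vs 3, 1 vs 5, 4 vs 6] → A does not strictly dominate C (column X: 2 ≤ 3)
  B vs A: [5 vs 2, 3 vs 1, 5 vs 4] → B strictly dominates A
  B vs C: [5 vs 3, 3 vs 5, 5 vs 6] → B does not strictly dominate C (column Y: 3 ≤ 5)
  C vs A: [3 vs 2, 5 vs 1, 6 vs 4] → C strictly dominates A
  C vs B: [3 vs 5, 5 vs 3, 6 vs 5] → C does not strictly dominate B (column X: 3 ≤ 5)
No single strategy strictly dominates all others → no strictly dominant strategy.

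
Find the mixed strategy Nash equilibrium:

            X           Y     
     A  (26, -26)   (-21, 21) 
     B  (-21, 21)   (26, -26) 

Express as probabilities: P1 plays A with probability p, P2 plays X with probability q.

p = 0.5, q = 0.5

Work:
Find probabilities that make opponent indifferent:
P2 chooses q to make P1 indifferent between A and B
P1 chooses p to make P2 indifferent between X and Y
Mixed NE: P1 plays (A: 0.5, B: 0.5), P2 plays (X: 0.5, Y: 0.5)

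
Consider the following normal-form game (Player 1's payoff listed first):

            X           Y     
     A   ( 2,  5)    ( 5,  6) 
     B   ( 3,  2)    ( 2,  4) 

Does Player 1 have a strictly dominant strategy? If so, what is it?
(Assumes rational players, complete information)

No strictly dominant strategy exists for Player 1

Work:
A strategy strictly dominates another if it gives a strictly higher payoff against every opponent action. Compare each pair of P1's strategies column-by-column:
  A vs B: [2 vs 3, 5 vs 2] → A does not strictly dominate B (column X: 2 ≤ 3)
  B vs A: [3 vs 2, 2 vs 5] → B does not strictly dominate A (column Y: 2 ≤ 5)
No single strategy strictly dominates all others → no strictly dominant strategy.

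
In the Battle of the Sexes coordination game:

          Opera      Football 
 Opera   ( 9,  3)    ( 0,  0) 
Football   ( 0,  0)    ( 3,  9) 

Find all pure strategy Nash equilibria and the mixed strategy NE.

Pure NE: (Opera, Opera) and (Football, Football); Mixed NE: p = 0.75, q = 0.25

Work:
Check pure NE:
(Opera, Opera): (9, 3) - no unilateral deviation beneficial
(Football, Football): (3, 9) - no unilateral deviation beneficial
Mixed NE: P1 plays Opera with p = 0.75, P2 plays Opera with q = 0.25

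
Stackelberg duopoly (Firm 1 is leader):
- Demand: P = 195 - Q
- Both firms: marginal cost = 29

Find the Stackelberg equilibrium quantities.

q₁* (leader) = 83.0, q₂* (follower) = 41.5

Work:
Follower's reaction: q₂ = (a - c - q₁)/2
Leader substitutes: π₁ = q₁·(a - q₁ - (a-c-q₁)/2 - c)
FOC: q₁* = (195 - 29)/2 = 83.00
Then: q₂* = (195 - 29 - 83.0)/2 = 41.50
Leader has first-mover advantage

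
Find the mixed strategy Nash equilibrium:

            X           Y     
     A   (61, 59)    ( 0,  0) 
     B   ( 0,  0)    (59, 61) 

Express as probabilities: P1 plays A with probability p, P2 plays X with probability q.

p = 0.5083, q = 0.4917

Work:
Find probabilities that make opponent indifferent:
P2 chooses q to make P1 indifferent between A and B
P1 chooses p to make P2 indifferent between X and Y
Mixed NE: P1 plays (A: 0.5083, B: 0.4917), P2 plays (X: 0.4917, Y: 0.5083)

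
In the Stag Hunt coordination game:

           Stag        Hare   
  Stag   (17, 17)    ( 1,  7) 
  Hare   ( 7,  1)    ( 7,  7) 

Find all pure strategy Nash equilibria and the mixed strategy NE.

Pure NE: (Stag, Stag) and (Hare, Hare); Mixed NE: p = 0.375, q = 0.375

Work:
Check pure NE:
(Stag, Stag): (17, 17) - no unilateral deviation beneficial
(Hare, Hare): (7, 7) - no unilateral deviation beneficial
Mixed NE: P1 plays Stag with p = 0.375, P2 plays Stag with q = 0.375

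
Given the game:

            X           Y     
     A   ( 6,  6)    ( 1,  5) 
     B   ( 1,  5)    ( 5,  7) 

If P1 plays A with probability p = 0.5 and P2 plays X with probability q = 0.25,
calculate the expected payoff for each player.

E[P1] = 3.125, E[P2] = 5.875

Work:
E[P1] = p·q·π₁(A,X) + p·(1-q)·π₁(A,Y) + (1-p)·q·π₁(B,X) + (1-p)·(1-q)·π₁(B,Y)
= 0.5·0.25·6 + 0.5·0.75·1 + 0.5·0.25·1 + 0.5·0.75·5
= 3.125

E[P2] = 5.875 (similar calculation)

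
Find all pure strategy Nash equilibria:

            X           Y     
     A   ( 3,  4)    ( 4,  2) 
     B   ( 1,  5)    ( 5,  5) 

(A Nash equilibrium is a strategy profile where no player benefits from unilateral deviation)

Nash equilibrium: (A, X), (B, Y)

Work:
Best responses:
  P1 vs X: payoffs [3, 1] → best response A (payoff 3)
  P1 vs Y: payoffs [4, 5] → best response B (payoff 5)
  P2 vs A: payoffs [4, 2] → best response X (payoff 4)
  P2 vs B: payoffs [5, 5] → best response X/Y (payoff 5)
Mutual best responses: (A,X), (B,Y) → Nash equilibria.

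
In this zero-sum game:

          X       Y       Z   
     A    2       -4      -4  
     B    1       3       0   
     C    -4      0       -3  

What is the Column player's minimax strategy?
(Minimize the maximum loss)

Column should play Z, value = 0

Work:
Column player minimizes Row's maximum payoff:
Column X: max payoff to Row = 2
Column Y: max payoff to Row = 3
Column Z: max payoff to Row = 0
Minimum is 0, achieved by column Z.
Minimax strategy: Z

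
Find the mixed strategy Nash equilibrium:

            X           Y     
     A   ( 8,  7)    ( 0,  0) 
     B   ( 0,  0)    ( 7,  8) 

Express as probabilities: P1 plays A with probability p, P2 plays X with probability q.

p = 0.5333, q = 0.4667

Work:
Find probabilities that make opponent indifferent:
P2 chooses q to make P1 indifferent between A and B
P1 chooses p to make P2 indifferent between X and Y
Mixed NE: P1 plays (A: 0.5333, B: 0.4667), P2 plays (X: 0.4667, Y: 0.5333)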